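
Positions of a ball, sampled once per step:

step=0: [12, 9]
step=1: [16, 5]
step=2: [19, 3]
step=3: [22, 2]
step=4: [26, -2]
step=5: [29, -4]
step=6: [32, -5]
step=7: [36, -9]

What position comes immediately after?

[39, -11]

Differencing gives [+4, -4], [+3, -2], [+3, -1], [+4, -4], [+3, -2], [+3, -1], [+4, -4]. This is the pattern [+4, -4], [+3, -2], [+3, -1] repeated.
step 8: apply [+3, -2] → [39, -11]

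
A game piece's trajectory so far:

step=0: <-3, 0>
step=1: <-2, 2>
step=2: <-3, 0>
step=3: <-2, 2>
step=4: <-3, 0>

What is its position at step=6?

<-3, 0>

Step-to-step displacements: <+1, +2>, <-1, -2>, <+1, +2>, <-1, -2>; each is -1× the previous.
step 5: <-3, 0> + <+1, +2> → <-2, 2>
step 6: <-2, 2> + <-1, -2> → <-3, 0>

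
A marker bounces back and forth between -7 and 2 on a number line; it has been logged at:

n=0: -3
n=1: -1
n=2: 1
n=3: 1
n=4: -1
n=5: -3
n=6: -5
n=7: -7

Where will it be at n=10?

The value reflects between -7 and 2, moving 2 per step.
  step 8: -7 → -5
  step 9: -5 → -3
  step 10: -3 → -1

-1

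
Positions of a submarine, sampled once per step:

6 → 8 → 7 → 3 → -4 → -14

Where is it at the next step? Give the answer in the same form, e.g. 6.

Successive displacements: +2, -1, -4, -7, -10 — each changes by -3.
step 6: -14 − 13 → -27

-27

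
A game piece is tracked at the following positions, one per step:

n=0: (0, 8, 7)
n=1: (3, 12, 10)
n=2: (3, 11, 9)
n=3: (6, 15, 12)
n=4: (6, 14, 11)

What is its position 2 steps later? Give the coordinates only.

The moves between consecutive positions are (+3, +4, +3), (+0, -1, -1), (+3, +4, +3), (+0, -1, -1); they repeat the 2-cycle [(+3, +4, +3), (+0, -1, -1)].
step 5: apply (+3, +4, +3) → (9, 18, 14)
step 6: apply (+0, -1, -1) → (9, 17, 13)

(9, 17, 13)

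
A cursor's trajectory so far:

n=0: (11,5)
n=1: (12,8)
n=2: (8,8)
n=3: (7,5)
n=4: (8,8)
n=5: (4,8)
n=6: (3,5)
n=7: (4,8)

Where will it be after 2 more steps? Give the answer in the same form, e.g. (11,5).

Differencing gives (+1,+3), (-4,+0), (-1,-3), (+1,+3), (-4,+0), (-1,-3), (+1,+3). This is the pattern (+1,+3), (-4,+0), (-1,-3) repeated.
step 8: apply (-4,+0) → (0,8)
step 9: apply (-1,-3) → (-1,5)

(-1,5)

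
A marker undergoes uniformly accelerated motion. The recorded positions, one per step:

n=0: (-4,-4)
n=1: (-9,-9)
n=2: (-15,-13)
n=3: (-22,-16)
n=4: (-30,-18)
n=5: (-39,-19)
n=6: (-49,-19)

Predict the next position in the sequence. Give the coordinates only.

Successive displacements: (-5,-5), (-6,-4), (-7,-3), (-8,-2), (-9,-1), (-10,+0) — each changes by (-1,+1).
step 7: (-49,-19) + (-11,+1) → (-60,-18)

(-60,-18)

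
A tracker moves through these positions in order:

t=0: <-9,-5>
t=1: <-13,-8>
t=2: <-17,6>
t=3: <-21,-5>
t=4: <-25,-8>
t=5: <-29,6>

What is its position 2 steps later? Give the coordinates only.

First: linear, -4 per step → -37 at step 7.
Second: cycles through -5, -8, 6 every 3 steps. Step 7 lands at position 1 of the cycle → -8.

<-37,-8>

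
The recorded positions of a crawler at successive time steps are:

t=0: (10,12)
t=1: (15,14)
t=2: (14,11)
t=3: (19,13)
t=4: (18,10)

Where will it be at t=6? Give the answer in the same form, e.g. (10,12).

Differencing gives (+5,+2), (-1,-3), (+5,+2), (-1,-3). This is the pattern (+5,+2), (-1,-3) repeated.
step 5: apply (+5,+2) → (23,12)
step 6: apply (-1,-3) → (22,9)

(22,9)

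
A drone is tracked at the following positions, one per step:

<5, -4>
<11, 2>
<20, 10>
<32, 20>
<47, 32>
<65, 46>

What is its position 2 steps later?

Taking differences between consecutive positions: <+6, +6>, <+9, +8>, <+12, +10>, <+15, +12>, <+18, +14>. These grow by <+3, +2> each step.
step 6: <65, 46> + <+21, +16> → <86, 62>
step 7: <86, 62> + <+24, +18> → <110, 80>

<110, 80>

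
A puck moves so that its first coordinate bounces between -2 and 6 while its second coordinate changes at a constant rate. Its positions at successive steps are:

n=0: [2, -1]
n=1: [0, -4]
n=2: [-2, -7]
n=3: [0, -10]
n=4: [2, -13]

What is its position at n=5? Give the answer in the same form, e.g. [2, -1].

The first coordinate travels 2 per step and bounces off the walls at -2 and 6.
  step 5: 2 → 4
The second coordinate changes by -3 each step: at step 5 it is -16.

[4, -16]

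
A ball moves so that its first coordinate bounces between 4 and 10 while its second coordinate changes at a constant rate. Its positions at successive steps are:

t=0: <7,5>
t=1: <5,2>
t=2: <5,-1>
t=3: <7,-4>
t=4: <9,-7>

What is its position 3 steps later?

The first coordinate travels 2 per step and bounces off the walls at 4 and 10.
  step 5: 9 → 9
  step 6: 9 → 7
  step 7: 7 → 5
The second coordinate changes by -3 each step: at step 7 it is -16.

<5,-16>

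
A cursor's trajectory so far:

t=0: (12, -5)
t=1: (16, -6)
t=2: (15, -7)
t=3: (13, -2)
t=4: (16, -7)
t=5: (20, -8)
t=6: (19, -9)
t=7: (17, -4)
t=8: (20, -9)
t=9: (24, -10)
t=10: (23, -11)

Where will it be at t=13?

(28, -12)

Step-to-step displacements: (+4, -1), (-1, -1), (-2, +5), (+3, -5), (+4, -1), (-1, -1), (-2, +5), (+3, -5), (+4, -1), (-1, -1) — a repeating cycle of length 4.
step 11: apply (-2, +5) → (21, -6)
step 12: apply (+3, -5) → (24, -11)
step 13: apply (+4, -1) → (28, -12)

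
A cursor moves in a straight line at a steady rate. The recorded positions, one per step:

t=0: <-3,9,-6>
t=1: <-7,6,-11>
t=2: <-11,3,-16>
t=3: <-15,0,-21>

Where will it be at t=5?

Each step adds <-4,-3,-5> to the position.
step 4: <-15,0,-21> + <-4,-3,-5> → <-19,-3,-26>
step 5: <-19,-3,-26> + <-4,-3,-5> → <-23,-6,-31>

<-23,-6,-31>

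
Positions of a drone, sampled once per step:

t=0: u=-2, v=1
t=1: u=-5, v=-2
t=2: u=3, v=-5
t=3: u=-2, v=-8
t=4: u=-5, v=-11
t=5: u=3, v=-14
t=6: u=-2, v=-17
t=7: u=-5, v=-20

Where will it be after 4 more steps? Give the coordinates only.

u=3, v=-32

U: cycles through -2, -5, 3 every 3 steps. Step 11 lands at position 2 of the cycle → 3.
V: linear, -3 per step → -32 at step 11.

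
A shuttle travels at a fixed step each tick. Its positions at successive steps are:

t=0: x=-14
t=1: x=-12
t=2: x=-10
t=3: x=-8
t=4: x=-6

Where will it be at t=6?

x=-2

The position changes by +2 every step.
step 5: -6 + 2 → x=-4
step 6: -4 + 2 → x=-2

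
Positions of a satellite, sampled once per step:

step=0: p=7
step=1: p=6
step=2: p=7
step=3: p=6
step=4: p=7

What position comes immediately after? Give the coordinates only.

The jumps are -1, +1, -1, +1 — a geometric progression with ratio -1.
step 5: 7 − 1 → p=6

p=6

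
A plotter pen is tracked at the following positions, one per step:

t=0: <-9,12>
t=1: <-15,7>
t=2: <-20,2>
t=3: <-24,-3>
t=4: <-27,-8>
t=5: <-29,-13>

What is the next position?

<-30,-18>

Successive displacements: <-6,-5>, <-5,-5>, <-4,-5>, <-3,-5>, <-2,-5> — each changes by <+1,+0>.
step 6: <-29,-13> + <-1,-5> → <-30,-18>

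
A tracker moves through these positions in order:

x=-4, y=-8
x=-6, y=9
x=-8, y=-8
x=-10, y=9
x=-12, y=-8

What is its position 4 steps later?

The x coordinate changes by -2 each step, so at step 8 it is -4 + 8·(-2) = -20.
The y coordinate repeats the cycle [-8, 9] with period 2; step 8 mod 2 = 0, giving -8.

x=-20, y=-8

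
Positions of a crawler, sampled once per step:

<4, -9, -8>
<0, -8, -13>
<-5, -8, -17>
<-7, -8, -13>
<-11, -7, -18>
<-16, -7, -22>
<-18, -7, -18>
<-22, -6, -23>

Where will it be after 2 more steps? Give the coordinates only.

<-29, -6, -23>

The moves between consecutive positions are <-4, +1, -5>, <-5, +0, -4>, <-2, +0, +4>, <-4, +1, -5>, <-5, +0, -4>, <-2, +0, +4>, <-4, +1, -5>; they repeat the 3-cycle [<-4, +1, -5>, <-5, +0, -4>, <-2, +0, +4>].
step 8: apply <-5, +0, -4> → <-27, -6, -27>
step 9: apply <-2, +0, +4> → <-29, -6, -23>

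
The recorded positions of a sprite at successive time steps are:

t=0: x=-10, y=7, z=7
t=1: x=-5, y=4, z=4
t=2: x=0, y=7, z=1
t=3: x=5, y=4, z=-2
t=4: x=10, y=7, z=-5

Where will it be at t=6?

x=20, y=7, z=-11

X: linear, +5 per step → 20 at step 6.
Y: cycles through 7, 4 every 2 steps. Step 6 lands at position 0 of the cycle → 7.
Z: linear, -3 per step → -11 at step 6.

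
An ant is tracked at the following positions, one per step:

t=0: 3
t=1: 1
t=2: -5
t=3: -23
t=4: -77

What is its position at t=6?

-725

The jumps are -2, -6, -18, -54 — a geometric progression with ratio 3.
step 5: -77 − 162 → -239
step 6: -239 − 486 → -725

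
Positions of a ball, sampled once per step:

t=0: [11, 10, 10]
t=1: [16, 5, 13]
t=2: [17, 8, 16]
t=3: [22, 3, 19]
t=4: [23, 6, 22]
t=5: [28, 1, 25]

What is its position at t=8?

The moves between consecutive positions are [+5, -5, +3], [+1, +3, +3], [+5, -5, +3], [+1, +3, +3], [+5, -5, +3]; they repeat the 2-cycle [[+5, -5, +3], [+1, +3, +3]].
step 6: apply [+1, +3, +3] → [29, 4, 28]
step 7: apply [+5, -5, +3] → [34, -1, 31]
step 8: apply [+1, +3, +3] → [35, 2, 34]

[35, 2, 34]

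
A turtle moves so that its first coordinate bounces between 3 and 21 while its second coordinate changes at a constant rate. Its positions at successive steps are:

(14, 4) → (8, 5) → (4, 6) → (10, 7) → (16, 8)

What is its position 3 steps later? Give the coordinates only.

(8, 11)

The first coordinate reflects between 3 and 21, moving 6 per step.
  step 5: 16 → 20
  step 6: 20 → 14
  step 7: 14 → 8
The second coordinate changes by +1 each step: at step 7 it is 11.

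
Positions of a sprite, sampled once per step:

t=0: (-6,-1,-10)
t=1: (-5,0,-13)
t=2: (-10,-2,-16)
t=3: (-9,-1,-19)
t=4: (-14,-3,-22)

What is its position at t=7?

Step-to-step displacements: (+1,+1,-3), (-5,-2,-3), (+1,+1,-3), (-5,-2,-3) — a repeating cycle of length 2.
step 5: apply (+1,+1,-3) → (-13,-2,-25)
step 6: apply (-5,-2,-3) → (-18,-4,-28)
step 7: apply (+1,+1,-3) → (-17,-3,-31)

(-17,-3,-31)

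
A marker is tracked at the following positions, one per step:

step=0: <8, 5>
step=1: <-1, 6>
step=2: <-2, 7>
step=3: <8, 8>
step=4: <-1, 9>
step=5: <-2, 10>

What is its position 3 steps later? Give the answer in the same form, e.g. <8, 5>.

<-2, 13>

First: cycles through 8, -1, -2 every 3 steps. Step 8 lands at position 2 of the cycle → -2.
Second: linear, +1 per step → 13 at step 8.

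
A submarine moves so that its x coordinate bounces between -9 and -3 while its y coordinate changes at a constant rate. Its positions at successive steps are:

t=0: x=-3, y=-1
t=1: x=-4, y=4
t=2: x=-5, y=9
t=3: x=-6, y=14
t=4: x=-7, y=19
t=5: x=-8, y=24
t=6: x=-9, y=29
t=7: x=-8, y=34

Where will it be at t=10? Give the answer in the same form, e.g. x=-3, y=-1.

The x coordinate travels 1 per step and bounces off the walls at -9 and -3.
  step 8: -8 → -7
  step 9: -7 → -6
  step 10: -6 → -5
The y coordinate changes by +5 each step: at step 10 it is 49.

x=-5, y=49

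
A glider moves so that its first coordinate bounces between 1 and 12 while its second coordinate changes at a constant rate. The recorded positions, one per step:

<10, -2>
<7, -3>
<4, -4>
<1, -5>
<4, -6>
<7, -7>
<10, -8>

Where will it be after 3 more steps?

The first coordinate reflects between 1 and 12, moving 3 per step.
  step 7: 10 → 11
  step 8: 11 → 8
  step 9: 8 → 5
The second coordinate changes by -1 each step: at step 9 it is -11.

<5, -11>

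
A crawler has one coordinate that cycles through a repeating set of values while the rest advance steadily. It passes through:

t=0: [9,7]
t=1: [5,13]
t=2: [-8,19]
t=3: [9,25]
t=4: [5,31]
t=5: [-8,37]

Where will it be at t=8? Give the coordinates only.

[-8,55]

First: cycles through 9, 5, -8 every 3 steps. Step 8 lands at position 2 of the cycle → -8.
Second: linear, +6 per step → 55 at step 8.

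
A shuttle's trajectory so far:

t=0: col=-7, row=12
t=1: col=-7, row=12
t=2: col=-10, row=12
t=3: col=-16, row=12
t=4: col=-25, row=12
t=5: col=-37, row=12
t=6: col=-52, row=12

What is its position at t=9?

Successive displacements: (+0,+0), (-3,+0), (-6,+0), (-9,+0), (-12,+0), (-15,+0) — each changes by (-3,+0).
step 7: col=-52, row=12 + (-18,+0) → col=-70, row=12
step 8: col=-70, row=12 + (-21,+0) → col=-91, row=12
step 9: col=-91, row=12 + (-24,+0) → col=-115, row=12

col=-115, row=12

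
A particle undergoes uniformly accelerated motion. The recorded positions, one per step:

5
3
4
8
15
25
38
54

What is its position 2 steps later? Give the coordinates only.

Taking differences between consecutive positions: -2, +1, +4, +7, +10, +13, +16. These grow by +3 each step.
step 8: 54 + 19 → 73
step 9: 73 + 22 → 95

95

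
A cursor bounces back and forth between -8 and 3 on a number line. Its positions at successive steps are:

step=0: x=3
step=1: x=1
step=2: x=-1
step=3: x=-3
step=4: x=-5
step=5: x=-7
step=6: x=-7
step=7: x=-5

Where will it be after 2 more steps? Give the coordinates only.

The value travels 2 per step and bounces off the walls at -8 and 3.
  step 8: -5 → -3
  step 9: -3 → -1

x=-1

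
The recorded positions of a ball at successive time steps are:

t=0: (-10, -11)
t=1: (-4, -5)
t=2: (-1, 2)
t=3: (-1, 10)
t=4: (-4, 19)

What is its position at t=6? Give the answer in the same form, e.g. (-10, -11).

(-19, 40)

First differences are (+6, +6), (+3, +7), (+0, +8), (-3, +9); their common second difference is (-3, +1) (constant acceleration).
step 5: (-4, 19) + (-6, +10) → (-10, 29)
step 6: (-10, 29) + (-9, +11) → (-19, 40)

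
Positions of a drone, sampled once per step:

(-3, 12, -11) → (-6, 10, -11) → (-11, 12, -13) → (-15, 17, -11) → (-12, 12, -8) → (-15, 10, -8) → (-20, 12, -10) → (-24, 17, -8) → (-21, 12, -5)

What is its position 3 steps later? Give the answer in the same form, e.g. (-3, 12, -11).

The moves between consecutive positions are (-3, -2, +0), (-5, +2, -2), (-4, +5, +2), (+3, -5, +3), (-3, -2, +0), (-5, +2, -2), (-4, +5, +2), (+3, -5, +3); they repeat the 4-cycle [(-3, -2, +0), (-5, +2, -2), (-4, +5, +2), (+3, -5, +3)].
step 9: apply (-3, -2, +0) → (-24, 10, -5)
step 10: apply (-5, +2, -2) → (-29, 12, -7)
step 11: apply (-4, +5, +2) → (-33, 17, -5)

(-33, 17, -5)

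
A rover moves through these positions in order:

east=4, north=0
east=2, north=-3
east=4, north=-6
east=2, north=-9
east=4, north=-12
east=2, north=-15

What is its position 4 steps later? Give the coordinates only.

east=2, north=-27

East: cycles through 4, 2 every 2 steps. Step 9 lands at position 1 of the cycle → 2.
North: linear, -3 per step → -27 at step 9.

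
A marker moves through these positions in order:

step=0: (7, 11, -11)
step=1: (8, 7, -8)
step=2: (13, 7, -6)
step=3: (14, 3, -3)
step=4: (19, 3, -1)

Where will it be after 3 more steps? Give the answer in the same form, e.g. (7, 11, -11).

(26, -5, 7)

Differencing gives (+1, -4, +3), (+5, +0, +2), (+1, -4, +3), (+5, +0, +2). This is the pattern (+1, -4, +3), (+5, +0, +2) repeated.
step 5: apply (+1, -4, +3) → (20, -1, 2)
step 6: apply (+5, +0, +2) → (25, -1, 4)
step 7: apply (+1, -4, +3) → (26, -5, 7)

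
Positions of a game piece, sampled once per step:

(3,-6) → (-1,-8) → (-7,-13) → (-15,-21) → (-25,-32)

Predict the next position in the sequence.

(-37,-46)

First differences are (-4,-2), (-6,-5), (-8,-8), (-10,-11); their common second difference is (-2,-3) (constant acceleration).
step 5: (-25,-32) + (-12,-14) → (-37,-46)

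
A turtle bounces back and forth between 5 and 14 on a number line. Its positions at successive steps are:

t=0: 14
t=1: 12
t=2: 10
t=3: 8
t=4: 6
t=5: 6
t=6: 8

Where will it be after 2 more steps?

12

The value reflects between 5 and 14, moving 2 per step.
  step 7: 8 → 10
  step 8: 10 → 12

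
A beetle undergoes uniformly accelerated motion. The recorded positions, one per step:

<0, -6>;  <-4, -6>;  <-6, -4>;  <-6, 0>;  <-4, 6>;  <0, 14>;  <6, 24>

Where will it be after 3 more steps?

<36, 66>

Taking differences between consecutive positions: <-4, +0>, <-2, +2>, <+0, +4>, <+2, +6>, <+4, +8>, <+6, +10>. These grow by <+2, +2> each step.
step 7: <6, 24> + <+8, +12> → <14, 36>
step 8: <14, 36> + <+10, +14> → <24, 50>
step 9: <24, 50> + <+12, +16> → <36, 66>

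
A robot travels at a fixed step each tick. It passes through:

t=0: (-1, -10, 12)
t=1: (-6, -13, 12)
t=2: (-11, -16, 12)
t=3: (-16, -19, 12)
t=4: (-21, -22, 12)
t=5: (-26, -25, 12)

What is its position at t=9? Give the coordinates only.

Constant displacement of (-5, -3, +0) per step.
step 6: (-26, -25, 12) + (-5, -3, +0) → (-31, -28, 12)
step 7: (-31, -28, 12) + (-5, -3, +0) → (-36, -31, 12)
step 8: (-36, -31, 12) + (-5, -3, +0) → (-41, -34, 12)
step 9: (-41, -34, 12) + (-5, -3, +0) → (-46, -37, 12)

(-46, -37, 12)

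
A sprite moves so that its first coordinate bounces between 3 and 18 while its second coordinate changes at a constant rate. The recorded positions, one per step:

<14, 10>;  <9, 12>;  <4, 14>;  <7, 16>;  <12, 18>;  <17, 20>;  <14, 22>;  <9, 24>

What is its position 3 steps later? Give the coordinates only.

<12, 30>

The first coordinate reflects between 3 and 18, moving 5 per step.
  step 8: 9 → 4
  step 9: 4 → 7
  step 10: 7 → 12
The second coordinate changes by +2 each step: at step 10 it is 30.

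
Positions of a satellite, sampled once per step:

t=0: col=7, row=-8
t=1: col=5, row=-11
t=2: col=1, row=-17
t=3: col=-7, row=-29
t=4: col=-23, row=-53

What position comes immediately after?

The jumps are (-2, -3), (-4, -6), (-8, -12), (-16, -24) — a geometric progression with ratio 2.
step 5: col=-23, row=-53 + (-32, -48) → col=-55, row=-101

col=-55, row=-101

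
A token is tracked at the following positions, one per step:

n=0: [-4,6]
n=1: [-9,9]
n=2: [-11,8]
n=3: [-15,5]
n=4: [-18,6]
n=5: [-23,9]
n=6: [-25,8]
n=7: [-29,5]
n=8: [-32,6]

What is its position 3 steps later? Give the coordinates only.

The moves between consecutive positions are [-5,+3], [-2,-1], [-4,-3], [-3,+1], [-5,+3], [-2,-1], [-4,-3], [-3,+1]; they repeat the 4-cycle [[-5,+3], [-2,-1], [-4,-3], [-3,+1]].
step 9: apply [-5,+3] → [-37,9]
step 10: apply [-2,-1] → [-39,8]
step 11: apply [-4,-3] → [-43,5]

[-43,5]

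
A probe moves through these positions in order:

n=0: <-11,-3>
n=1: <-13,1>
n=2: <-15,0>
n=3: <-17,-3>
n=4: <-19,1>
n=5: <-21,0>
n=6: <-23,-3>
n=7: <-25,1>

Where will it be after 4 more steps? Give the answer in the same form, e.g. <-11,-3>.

<-33,0>

First: linear, -2 per step → -33 at step 11.
Second: cycles through -3, 1, 0 every 3 steps. Step 11 lands at position 2 of the cycle → 0.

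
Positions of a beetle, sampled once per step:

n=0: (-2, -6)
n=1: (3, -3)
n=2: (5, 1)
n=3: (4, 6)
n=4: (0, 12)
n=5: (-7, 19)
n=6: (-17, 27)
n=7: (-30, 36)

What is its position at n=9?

First differences are (+5, +3), (+2, +4), (-1, +5), (-4, +6), (-7, +7), (-10, +8), (-13, +9); their common second difference is (-3, +1) (constant acceleration).
step 8: (-30, 36) + (-16, +10) → (-46, 46)
step 9: (-46, 46) + (-19, +11) → (-65, 57)

(-65, 57)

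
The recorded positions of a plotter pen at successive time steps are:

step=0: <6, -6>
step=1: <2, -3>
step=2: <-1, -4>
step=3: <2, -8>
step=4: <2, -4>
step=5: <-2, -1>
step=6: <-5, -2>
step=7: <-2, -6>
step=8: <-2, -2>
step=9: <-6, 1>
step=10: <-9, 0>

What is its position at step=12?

<-6, 0>

Differencing gives <-4, +3>, <-3, -1>, <+3, -4>, <+0, +4>, <-4, +3>, <-3, -1>, <+3, -4>, <+0, +4>, <-4, +3>, <-3, -1>. This is the pattern <-4, +3>, <-3, -1>, <+3, -4>, <+0, +4> repeated.
step 11: apply <+3, -4> → <-6, -4>
step 12: apply <+0, +4> → <-6, 0>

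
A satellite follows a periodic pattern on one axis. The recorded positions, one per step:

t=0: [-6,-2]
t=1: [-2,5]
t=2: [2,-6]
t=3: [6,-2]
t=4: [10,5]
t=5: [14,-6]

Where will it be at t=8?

First: linear, +4 per step → 26 at step 8.
Second: cycles through -2, 5, -6 every 3 steps. Step 8 lands at position 2 of the cycle → -6.

[26,-6]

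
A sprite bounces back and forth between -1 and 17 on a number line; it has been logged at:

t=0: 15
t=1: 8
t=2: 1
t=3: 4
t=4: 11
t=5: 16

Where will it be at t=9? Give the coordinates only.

10

The value reflects between -1 and 17, moving 7 per step.
  step 6: 16 → 9
  step 7: 9 → 2
  step 8: 2 → 3
  step 9: 3 → 10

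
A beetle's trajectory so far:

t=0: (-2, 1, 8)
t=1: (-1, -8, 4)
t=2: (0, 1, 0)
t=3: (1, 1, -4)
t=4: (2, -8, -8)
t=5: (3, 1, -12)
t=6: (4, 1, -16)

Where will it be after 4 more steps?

The first coordinate changes by +1 each step, so at step 10 it is -2 + 10·(1) = 8.
The second coordinate repeats the cycle [1, -8, 1] with period 3; step 10 mod 3 = 1, giving -8.
The third coordinate changes by -4 each step, so at step 10 it is 8 + 10·(-4) = -32.

(8, -8, -32)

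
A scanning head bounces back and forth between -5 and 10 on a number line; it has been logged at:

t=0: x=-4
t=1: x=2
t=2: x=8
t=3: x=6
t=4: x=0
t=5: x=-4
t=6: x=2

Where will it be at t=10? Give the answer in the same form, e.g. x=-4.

The value reflects between -5 and 10, moving 6 per step.
  step 7: 2 → 8
  step 8: 8 → 6
  step 9: 6 → 0
  step 10: 0 → -4

x=-4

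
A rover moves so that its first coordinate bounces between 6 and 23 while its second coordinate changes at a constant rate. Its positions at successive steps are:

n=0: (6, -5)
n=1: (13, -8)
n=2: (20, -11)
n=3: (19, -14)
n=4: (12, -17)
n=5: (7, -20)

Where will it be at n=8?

(18, -29)

The first coordinate travels 7 per step and bounces off the walls at 6 and 23.
  step 6: 7 → 14
  step 7: 14 → 21
  step 8: 21 → 18
The second coordinate changes by -3 each step: at step 8 it is -29.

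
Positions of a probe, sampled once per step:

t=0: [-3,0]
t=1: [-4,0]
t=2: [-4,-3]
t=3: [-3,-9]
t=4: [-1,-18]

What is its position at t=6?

[6,-45]

Taking differences between consecutive positions: [-1,+0], [+0,-3], [+1,-6], [+2,-9]. These grow by [+1,-3] each step.
step 5: [-1,-18] + [+3,-12] → [2,-30]
step 6: [2,-30] + [+4,-15] → [6,-45]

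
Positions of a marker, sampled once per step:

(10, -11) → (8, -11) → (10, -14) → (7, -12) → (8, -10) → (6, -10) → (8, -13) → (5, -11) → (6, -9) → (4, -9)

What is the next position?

(6, -12)

The moves between consecutive positions are (-2, +0), (+2, -3), (-3, +2), (+1, +2), (-2, +0), (+2, -3), (-3, +2), (+1, +2), (-2, +0); they repeat the 4-cycle [(-2, +0), (+2, -3), (-3, +2), (+1, +2)].
step 10: apply (+2, -3) → (6, -12)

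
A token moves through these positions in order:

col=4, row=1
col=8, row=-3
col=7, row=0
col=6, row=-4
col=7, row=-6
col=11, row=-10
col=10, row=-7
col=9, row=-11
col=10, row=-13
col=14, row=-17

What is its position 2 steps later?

The moves between consecutive positions are (+4,-4), (-1,+3), (-1,-4), (+1,-2), (+4,-4), (-1,+3), (-1,-4), (+1,-2), (+4,-4); they repeat the 4-cycle [(+4,-4), (-1,+3), (-1,-4), (+1,-2)].
step 10: apply (-1,+3) → col=13, row=-14
step 11: apply (-1,-4) → col=12, row=-18

col=12, row=-18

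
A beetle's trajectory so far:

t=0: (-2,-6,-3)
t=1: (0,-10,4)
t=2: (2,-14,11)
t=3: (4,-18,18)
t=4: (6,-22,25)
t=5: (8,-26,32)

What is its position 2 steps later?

Constant displacement of (+2,-4,+7) per step.
step 6: (8,-26,32) + (+2,-4,+7) → (10,-30,39)
step 7: (10,-30,39) + (+2,-4,+7) → (12,-34,46)

(12,-34,46)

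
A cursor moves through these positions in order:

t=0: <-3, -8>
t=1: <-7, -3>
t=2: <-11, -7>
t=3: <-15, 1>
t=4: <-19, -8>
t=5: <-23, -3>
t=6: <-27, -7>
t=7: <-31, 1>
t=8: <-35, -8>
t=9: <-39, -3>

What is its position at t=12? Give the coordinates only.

<-51, -8>

The first coordinate changes by -4 each step, so at step 12 it is -3 + 12·(-4) = -51.
The second coordinate repeats the cycle [-8, -3, -7, 1] with period 4; step 12 mod 4 = 0, giving -8.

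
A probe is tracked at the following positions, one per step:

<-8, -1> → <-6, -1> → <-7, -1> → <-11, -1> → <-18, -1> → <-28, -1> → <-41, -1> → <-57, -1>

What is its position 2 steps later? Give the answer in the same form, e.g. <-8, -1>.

<-98, -1>

Taking differences between consecutive positions: <+2, +0>, <-1, +0>, <-4, +0>, <-7, +0>, <-10, +0>, <-13, +0>, <-16, +0>. These grow by <-3, +0> each step.
step 8: <-57, -1> + <-19, +0> → <-76, -1>
step 9: <-76, -1> + <-22, +0> → <-98, -1>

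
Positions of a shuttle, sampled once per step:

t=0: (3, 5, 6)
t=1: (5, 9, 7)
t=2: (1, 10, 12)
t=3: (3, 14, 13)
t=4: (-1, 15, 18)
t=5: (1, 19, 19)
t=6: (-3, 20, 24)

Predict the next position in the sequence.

(-1, 24, 25)

Step-to-step displacements: (+2, +4, +1), (-4, +1, +5), (+2, +4, +1), (-4, +1, +5), (+2, +4, +1), (-4, +1, +5) — a repeating cycle of length 2.
step 7: apply (+2, +4, +1) → (-1, 24, 25)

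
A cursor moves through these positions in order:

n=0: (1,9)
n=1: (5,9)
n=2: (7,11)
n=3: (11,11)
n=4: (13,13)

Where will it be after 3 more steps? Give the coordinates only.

Differencing gives (+4,+0), (+2,+2), (+4,+0), (+2,+2). This is the pattern (+4,+0), (+2,+2) repeated.
step 5: apply (+4,+0) → (17,13)
step 6: apply (+2,+2) → (19,15)
step 7: apply (+4,+0) → (23,15)

(23,15)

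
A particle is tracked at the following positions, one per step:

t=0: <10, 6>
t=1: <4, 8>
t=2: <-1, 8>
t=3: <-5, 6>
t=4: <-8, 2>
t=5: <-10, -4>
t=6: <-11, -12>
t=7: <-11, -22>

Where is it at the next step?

Successive displacements: <-6, +2>, <-5, +0>, <-4, -2>, <-3, -4>, <-2, -6>, <-1, -8>, <+0, -10> — each changes by <+1, -2>.
step 8: <-11, -22> + <+1, -12> → <-10, -34>

<-10, -34>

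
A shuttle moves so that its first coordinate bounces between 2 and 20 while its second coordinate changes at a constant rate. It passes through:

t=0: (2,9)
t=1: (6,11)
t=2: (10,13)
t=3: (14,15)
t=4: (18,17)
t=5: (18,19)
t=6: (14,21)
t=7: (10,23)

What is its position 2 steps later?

(2,27)

The first coordinate travels 4 per step and bounces off the walls at 2 and 20.
  step 8: 10 → 6
  step 9: 6 → 2
The second coordinate changes by +2 each step: at step 9 it is 27.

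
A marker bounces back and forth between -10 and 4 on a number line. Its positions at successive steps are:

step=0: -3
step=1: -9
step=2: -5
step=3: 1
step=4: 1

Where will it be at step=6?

The value reflects between -10 and 4, moving 6 per step.
  step 5: 1 → -5
  step 6: -5 → -9

-9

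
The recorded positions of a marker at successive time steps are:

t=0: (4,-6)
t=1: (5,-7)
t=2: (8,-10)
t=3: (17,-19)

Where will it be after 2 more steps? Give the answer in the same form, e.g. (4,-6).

(125,-127)

The jumps are (+1,-1), (+3,-3), (+9,-9) — a geometric progression with ratio 3.
step 4: (17,-19) + (+27,-27) → (44,-46)
step 5: (44,-46) + (+81,-81) → (125,-127)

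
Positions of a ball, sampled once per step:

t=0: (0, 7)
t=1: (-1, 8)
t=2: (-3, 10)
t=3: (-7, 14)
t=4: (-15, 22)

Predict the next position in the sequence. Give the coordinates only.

Step-to-step displacements: (-1, +1), (-2, +2), (-4, +4), (-8, +8); each is 2× the previous.
step 5: (-15, 22) + (-16, +16) → (-31, 38)

(-31, 38)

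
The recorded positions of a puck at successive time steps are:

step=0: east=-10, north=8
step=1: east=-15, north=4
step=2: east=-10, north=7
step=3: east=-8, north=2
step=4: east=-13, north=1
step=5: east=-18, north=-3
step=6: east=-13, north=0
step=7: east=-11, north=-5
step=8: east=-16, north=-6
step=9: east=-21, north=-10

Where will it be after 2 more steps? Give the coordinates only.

east=-14, north=-12

Differencing gives (-5,-4), (+5,+3), (+2,-5), (-5,-1), (-5,-4), (+5,+3), (+2,-5), (-5,-1), (-5,-4). This is the pattern (-5,-4), (+5,+3), (+2,-5), (-5,-1) repeated.
step 10: apply (+5,+3) → east=-16, north=-7
step 11: apply (+2,-5) → east=-14, north=-12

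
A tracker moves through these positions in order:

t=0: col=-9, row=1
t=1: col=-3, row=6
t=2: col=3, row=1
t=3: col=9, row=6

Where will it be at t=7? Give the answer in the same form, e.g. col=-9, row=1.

col=33, row=6

The col coordinate changes by +6 each step, so at step 7 it is -9 + 7·(6) = 33.
The row coordinate repeats the cycle [1, 6] with period 2; step 7 mod 2 = 1, giving 6.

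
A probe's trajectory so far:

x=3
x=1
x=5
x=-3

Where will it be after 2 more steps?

The jumps are -2, +4, -8 — a geometric progression with ratio -2.
step 4: -3 + 16 → x=13
step 5: 13 − 32 → x=-19

x=-19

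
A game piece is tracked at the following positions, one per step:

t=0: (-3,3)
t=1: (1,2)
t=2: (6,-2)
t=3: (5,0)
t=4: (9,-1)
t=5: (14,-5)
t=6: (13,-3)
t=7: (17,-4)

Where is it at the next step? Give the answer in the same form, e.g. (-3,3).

(22,-8)

Step-to-step displacements: (+4,-1), (+5,-4), (-1,+2), (+4,-1), (+5,-4), (-1,+2), (+4,-1) — a repeating cycle of length 3.
step 8: apply (+5,-4) → (22,-8)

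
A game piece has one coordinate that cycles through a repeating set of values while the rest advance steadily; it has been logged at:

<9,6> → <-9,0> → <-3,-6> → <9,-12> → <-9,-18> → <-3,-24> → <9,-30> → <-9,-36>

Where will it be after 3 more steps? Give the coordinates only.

<-9,-54>

The first coordinate repeats the cycle [9, -9, -3] with period 3; step 10 mod 3 = 1, giving -9.
The second coordinate changes by -6 each step, so at step 10 it is 6 + 10·(-6) = -54.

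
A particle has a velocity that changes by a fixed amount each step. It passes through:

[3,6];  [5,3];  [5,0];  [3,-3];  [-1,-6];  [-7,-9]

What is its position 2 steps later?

[-25,-15]

Successive displacements: [+2,-3], [+0,-3], [-2,-3], [-4,-3], [-6,-3] — each changes by [-2,+0].
step 6: [-7,-9] + [-8,-3] → [-15,-12]
step 7: [-15,-12] + [-10,-3] → [-25,-15]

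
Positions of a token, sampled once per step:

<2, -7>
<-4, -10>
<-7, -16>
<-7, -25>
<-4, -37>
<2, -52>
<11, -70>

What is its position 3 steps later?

First differences are <-6, -3>, <-3, -6>, <+0, -9>, <+3, -12>, <+6, -15>, <+9, -18>; their common second difference is <+3, -3> (constant acceleration).
step 7: <11, -70> + <+12, -21> → <23, -91>
step 8: <23, -91> + <+15, -24> → <38, -115>
step 9: <38, -115> + <+18, -27> → <56, -142>

<56, -142>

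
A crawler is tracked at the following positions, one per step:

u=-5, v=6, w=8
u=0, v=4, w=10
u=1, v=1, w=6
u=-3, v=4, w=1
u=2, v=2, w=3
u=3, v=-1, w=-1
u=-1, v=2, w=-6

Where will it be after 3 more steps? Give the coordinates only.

u=1, v=0, w=-13

Differencing gives (+5,-2,+2), (+1,-3,-4), (-4,+3,-5), (+5,-2,+2), (+1,-3,-4), (-4,+3,-5). This is the pattern (+5,-2,+2), (+1,-3,-4), (-4,+3,-5) repeated.
step 7: apply (+5,-2,+2) → u=4, v=0, w=-4
step 8: apply (+1,-3,-4) → u=5, v=-3, w=-8
step 9: apply (-4,+3,-5) → u=1, v=0, w=-13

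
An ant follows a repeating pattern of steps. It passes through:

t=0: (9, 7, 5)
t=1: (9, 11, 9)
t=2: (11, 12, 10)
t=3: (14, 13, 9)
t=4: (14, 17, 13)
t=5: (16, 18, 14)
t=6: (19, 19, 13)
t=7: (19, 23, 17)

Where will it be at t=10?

Differencing gives (+0, +4, +4), (+2, +1, +1), (+3, +1, -1), (+0, +4, +4), (+2, +1, +1), (+3, +1, -1), (+0, +4, +4). This is the pattern (+0, +4, +4), (+2, +1, +1), (+3, +1, -1) repeated.
step 8: apply (+2, +1, +1) → (21, 24, 18)
step 9: apply (+3, +1, -1) → (24, 25, 17)
step 10: apply (+0, +4, +4) → (24, 29, 21)

(24, 29, 21)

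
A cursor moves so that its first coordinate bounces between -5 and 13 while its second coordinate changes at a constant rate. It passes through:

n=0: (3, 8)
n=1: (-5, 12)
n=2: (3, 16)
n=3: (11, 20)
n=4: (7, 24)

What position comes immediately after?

The first coordinate reflects between -5 and 13, moving 8 per step.
  step 5: 7 → -1
The second coordinate changes by +4 each step: at step 5 it is 28.

(-1, 28)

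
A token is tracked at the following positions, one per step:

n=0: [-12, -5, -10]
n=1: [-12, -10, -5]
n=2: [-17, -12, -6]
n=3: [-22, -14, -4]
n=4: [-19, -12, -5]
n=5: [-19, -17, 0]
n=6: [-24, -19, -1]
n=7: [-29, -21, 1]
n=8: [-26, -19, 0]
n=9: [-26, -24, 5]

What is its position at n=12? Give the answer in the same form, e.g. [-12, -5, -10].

Differencing gives [+0, -5, +5], [-5, -2, -1], [-5, -2, +2], [+3, +2, -1], [+0, -5, +5], [-5, -2, -1], [-5, -2, +2], [+3, +2, -1], [+0, -5, +5]. This is the pattern [+0, -5, +5], [-5, -2, -1], [-5, -2, +2], [+3, +2, -1] repeated.
step 10: apply [-5, -2, -1] → [-31, -26, 4]
step 11: apply [-5, -2, +2] → [-36, -28, 6]
step 12: apply [+3, +2, -1] → [-33, -26, 5]

[-33, -26, 5]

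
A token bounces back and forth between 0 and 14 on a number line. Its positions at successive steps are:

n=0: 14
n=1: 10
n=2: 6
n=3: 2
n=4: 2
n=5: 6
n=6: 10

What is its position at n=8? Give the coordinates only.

10

The value reflects between 0 and 14, moving 4 per step.
  step 7: 10 → 14
  step 8: 14 → 10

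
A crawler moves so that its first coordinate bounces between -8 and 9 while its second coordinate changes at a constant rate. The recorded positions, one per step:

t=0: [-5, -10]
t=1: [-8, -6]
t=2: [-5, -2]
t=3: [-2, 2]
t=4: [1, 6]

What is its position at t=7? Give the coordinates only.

The first coordinate reflects between -8 and 9, moving 3 per step.
  step 5: 1 → 4
  step 6: 4 → 7
  step 7: 7 → 8
The second coordinate changes by +4 each step: at step 7 it is 18.

[8, 18]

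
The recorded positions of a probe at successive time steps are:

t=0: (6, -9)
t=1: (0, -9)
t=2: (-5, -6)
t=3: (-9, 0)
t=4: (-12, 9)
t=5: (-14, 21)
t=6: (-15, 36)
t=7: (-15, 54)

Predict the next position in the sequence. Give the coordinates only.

(-14, 75)

Successive displacements: (-6, +0), (-5, +3), (-4, +6), (-3, +9), (-2, +12), (-1, +15), (+0, +18) — each changes by (+1, +3).
step 8: (-15, 54) + (+1, +21) → (-14, 75)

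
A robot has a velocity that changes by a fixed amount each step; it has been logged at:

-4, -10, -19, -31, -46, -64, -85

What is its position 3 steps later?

Successive displacements: -6, -9, -12, -15, -18, -21 — each changes by -3.
step 7: -85 − 24 → -109
step 8: -109 − 27 → -136
step 9: -136 − 30 → -166

-166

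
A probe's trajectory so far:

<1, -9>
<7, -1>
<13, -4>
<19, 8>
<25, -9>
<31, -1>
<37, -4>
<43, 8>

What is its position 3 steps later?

<61, -4>

The first coordinate changes by +6 each step, so at step 10 it is 1 + 10·(6) = 61.
The second coordinate repeats the cycle [-9, -1, -4, 8] with period 4; step 10 mod 4 = 2, giving -4.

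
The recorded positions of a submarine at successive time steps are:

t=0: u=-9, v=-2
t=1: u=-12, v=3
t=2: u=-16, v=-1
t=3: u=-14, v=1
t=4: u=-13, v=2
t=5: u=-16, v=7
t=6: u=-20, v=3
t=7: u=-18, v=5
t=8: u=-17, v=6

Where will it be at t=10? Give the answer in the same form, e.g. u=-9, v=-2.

Differencing gives (-3, +5), (-4, -4), (+2, +2), (+1, +1), (-3, +5), (-4, -4), (+2, +2), (+1, +1). This is the pattern (-3, +5), (-4, -4), (+2, +2), (+1, +1) repeated.
step 9: apply (-3, +5) → u=-20, v=11
step 10: apply (-4, -4) → u=-24, v=7

u=-24, v=7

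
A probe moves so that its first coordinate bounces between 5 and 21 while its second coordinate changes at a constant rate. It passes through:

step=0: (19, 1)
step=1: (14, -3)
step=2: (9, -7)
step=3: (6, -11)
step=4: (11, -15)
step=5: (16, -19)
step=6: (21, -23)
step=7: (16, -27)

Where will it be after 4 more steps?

(14, -43)

The first coordinate travels 5 per step and bounces off the walls at 5 and 21.
  step 8: 16 → 11
  step 9: 11 → 6
  step 10: 6 → 9
  step 11: 9 → 14
The second coordinate changes by -4 each step: at step 11 it is -43.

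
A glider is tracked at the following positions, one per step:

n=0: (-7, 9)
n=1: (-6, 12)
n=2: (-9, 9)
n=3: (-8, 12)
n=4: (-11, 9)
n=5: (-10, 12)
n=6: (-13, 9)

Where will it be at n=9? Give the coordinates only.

(-14, 12)

Step-to-step displacements: (+1, +3), (-3, -3), (+1, +3), (-3, -3), (+1, +3), (-3, -3) — a repeating cycle of length 2.
step 7: apply (+1, +3) → (-12, 12)
step 8: apply (-3, -3) → (-15, 9)
step 9: apply (+1, +3) → (-14, 12)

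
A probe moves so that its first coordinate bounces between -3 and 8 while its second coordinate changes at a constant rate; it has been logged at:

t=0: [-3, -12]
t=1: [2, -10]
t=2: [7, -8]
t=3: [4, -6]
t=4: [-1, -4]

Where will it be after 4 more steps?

The first coordinate travels 5 per step and bounces off the walls at -3 and 8.
  step 5: -1 → 0
  step 6: 0 → 5
  step 7: 5 → 6
  step 8: 6 → 1
The second coordinate changes by +2 each step: at step 8 it is 4.

[1, 4]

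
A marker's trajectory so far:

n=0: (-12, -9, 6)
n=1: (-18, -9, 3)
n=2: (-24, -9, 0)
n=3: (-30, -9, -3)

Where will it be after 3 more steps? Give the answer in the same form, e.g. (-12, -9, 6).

(-48, -9, -12)

Constant displacement of (-6, +0, -3) per step.
step 4: (-30, -9, -3) + (-6, +0, -3) → (-36, -9, -6)
step 5: (-36, -9, -6) + (-6, +0, -3) → (-42, -9, -9)
step 6: (-42, -9, -9) + (-6, +0, -3) → (-48, -9, -12)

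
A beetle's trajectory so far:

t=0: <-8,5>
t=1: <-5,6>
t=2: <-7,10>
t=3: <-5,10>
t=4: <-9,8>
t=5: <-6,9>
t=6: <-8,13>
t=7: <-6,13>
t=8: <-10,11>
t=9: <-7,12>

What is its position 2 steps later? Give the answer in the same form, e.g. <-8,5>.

Step-to-step displacements: <+3,+1>, <-2,+4>, <+2,+0>, <-4,-2>, <+3,+1>, <-2,+4>, <+2,+0>, <-4,-2>, <+3,+1> — a repeating cycle of length 4.
step 10: apply <-2,+4> → <-9,16>
step 11: apply <+2,+0> → <-7,16>

<-7,16>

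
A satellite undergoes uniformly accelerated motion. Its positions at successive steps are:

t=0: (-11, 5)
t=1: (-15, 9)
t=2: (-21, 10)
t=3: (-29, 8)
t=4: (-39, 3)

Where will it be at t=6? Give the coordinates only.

First differences are (-4, +4), (-6, +1), (-8, -2), (-10, -5); their common second difference is (-2, -3) (constant acceleration).
step 5: (-39, 3) + (-12, -8) → (-51, -5)
step 6: (-51, -5) + (-14, -11) → (-65, -16)

(-65, -16)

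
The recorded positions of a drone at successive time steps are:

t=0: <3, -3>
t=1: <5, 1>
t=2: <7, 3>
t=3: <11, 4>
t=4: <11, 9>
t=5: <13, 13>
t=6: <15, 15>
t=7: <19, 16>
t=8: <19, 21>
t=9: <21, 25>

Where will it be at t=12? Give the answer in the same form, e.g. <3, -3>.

<27, 33>

Differencing gives <+2, +4>, <+2, +2>, <+4, +1>, <+0, +5>, <+2, +4>, <+2, +2>, <+4, +1>, <+0, +5>, <+2, +4>. This is the pattern <+2, +4>, <+2, +2>, <+4, +1>, <+0, +5> repeated.
step 10: apply <+2, +2> → <23, 27>
step 11: apply <+4, +1> → <27, 28>
step 12: apply <+0, +5> → <27, 33>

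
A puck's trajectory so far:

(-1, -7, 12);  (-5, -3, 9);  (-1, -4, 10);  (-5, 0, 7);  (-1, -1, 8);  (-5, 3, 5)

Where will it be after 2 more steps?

Step-to-step displacements: (-4, +4, -3), (+4, -1, +1), (-4, +4, -3), (+4, -1, +1), (-4, +4, -3) — a repeating cycle of length 2.
step 6: apply (+4, -1, +1) → (-1, 2, 6)
step 7: apply (-4, +4, -3) → (-5, 6, 3)

(-5, 6, 3)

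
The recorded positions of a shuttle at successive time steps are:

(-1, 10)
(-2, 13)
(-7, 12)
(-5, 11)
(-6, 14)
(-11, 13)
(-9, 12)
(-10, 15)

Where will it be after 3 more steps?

(-14, 16)

Differencing gives (-1, +3), (-5, -1), (+2, -1), (-1, +3), (-5, -1), (+2, -1), (-1, +3). This is the pattern (-1, +3), (-5, -1), (+2, -1) repeated.
step 8: apply (-5, -1) → (-15, 14)
step 9: apply (+2, -1) → (-13, 13)
step 10: apply (-1, +3) → (-14, 16)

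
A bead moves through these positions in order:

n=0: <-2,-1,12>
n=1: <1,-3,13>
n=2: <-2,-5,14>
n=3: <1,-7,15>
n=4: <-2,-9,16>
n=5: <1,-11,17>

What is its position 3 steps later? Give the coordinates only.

The first coordinate repeats the cycle [-2, 1] with period 2; step 8 mod 2 = 0, giving -2.
The second coordinate changes by -2 each step, so at step 8 it is -1 + 8·(-2) = -17.
The third coordinate changes by +1 each step, so at step 8 it is 12 + 8·(1) = 20.

<-2,-17,20>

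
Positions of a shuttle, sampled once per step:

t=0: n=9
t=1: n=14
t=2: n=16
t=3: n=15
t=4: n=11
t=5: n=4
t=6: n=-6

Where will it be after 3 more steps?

First differences are +5, +2, -1, -4, -7, -10; their common second difference is -3 (constant acceleration).
step 7: -6 − 13 → n=-19
step 8: -19 − 16 → n=-35
step 9: -35 − 19 → n=-54

n=-54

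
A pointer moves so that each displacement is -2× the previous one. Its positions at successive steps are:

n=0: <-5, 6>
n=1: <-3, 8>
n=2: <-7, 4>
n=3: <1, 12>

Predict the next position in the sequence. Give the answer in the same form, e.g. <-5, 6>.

<-15, -4>

Consecutive displacements <+2, +2>, <-4, -4>, <+8, +8> scale by a factor of -2 each step.
step 4: <1, 12> + <-16, -16> → <-15, -4>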